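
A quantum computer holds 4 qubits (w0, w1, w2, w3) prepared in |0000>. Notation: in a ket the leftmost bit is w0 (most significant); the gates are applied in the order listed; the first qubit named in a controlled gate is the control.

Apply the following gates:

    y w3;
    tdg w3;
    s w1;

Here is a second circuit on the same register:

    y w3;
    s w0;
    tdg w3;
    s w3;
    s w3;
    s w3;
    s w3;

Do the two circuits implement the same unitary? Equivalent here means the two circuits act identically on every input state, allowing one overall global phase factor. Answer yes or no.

No: there is an input state on which the two circuits produce genuinely different outputs (not merely differing by a phase).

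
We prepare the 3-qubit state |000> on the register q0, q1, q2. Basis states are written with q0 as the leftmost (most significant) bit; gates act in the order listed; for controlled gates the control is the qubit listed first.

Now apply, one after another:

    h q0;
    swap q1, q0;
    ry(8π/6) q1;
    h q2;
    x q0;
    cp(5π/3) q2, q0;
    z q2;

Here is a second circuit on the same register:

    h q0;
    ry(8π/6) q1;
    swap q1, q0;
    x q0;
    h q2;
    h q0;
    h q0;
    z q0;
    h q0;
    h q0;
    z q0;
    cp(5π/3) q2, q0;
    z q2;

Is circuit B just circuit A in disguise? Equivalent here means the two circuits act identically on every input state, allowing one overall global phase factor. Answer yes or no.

No — the two circuits implement different unitaries, even allowing a global phase.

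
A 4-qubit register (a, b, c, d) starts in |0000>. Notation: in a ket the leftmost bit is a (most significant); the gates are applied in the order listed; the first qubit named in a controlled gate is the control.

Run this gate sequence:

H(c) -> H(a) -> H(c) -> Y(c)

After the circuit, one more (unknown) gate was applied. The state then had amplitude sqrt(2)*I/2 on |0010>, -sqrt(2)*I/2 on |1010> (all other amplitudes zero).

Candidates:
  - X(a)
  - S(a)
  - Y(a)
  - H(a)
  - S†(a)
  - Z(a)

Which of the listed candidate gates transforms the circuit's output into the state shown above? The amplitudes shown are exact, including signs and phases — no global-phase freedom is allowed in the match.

The unique candidate consistent with the amplitudes is Z(a).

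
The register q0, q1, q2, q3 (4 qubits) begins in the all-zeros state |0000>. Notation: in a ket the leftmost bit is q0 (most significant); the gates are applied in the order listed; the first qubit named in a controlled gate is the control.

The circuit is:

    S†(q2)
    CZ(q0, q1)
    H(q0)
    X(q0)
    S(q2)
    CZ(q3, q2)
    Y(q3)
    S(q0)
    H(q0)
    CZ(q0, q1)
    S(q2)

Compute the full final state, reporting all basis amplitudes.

The resulting statevector has amplitude -1/2 + I/2 on |0001>, 1/2 + I/2 on |1001>, and 0 on every other basis state.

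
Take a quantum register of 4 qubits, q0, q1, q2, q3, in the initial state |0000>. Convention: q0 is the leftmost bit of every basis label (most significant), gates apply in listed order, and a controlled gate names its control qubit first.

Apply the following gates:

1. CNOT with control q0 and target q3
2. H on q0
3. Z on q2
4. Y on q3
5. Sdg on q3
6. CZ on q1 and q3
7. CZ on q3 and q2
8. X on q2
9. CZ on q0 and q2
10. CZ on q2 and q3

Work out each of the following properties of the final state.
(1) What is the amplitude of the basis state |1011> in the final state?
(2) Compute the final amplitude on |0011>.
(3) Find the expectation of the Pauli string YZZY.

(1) The amplitude on |1011> is sqrt(2)/2.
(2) The final state's coefficient on |0011> equals -sqrt(2)/2.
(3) The observable YZZY averages to 0.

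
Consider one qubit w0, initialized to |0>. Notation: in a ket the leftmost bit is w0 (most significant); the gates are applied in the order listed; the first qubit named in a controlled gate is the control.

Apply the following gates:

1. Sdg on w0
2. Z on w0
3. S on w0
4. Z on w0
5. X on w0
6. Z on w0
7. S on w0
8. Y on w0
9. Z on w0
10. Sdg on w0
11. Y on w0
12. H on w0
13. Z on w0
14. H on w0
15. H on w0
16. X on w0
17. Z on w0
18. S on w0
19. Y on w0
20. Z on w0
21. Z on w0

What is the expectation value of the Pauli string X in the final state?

The expectation value of X is 0.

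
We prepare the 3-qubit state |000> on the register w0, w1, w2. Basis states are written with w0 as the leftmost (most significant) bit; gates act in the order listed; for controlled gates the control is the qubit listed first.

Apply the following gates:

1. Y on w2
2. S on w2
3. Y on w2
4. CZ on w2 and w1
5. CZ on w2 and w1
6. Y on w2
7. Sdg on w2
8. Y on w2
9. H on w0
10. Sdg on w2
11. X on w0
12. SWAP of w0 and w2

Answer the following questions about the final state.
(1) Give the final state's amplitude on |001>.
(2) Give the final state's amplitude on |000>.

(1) |001> carries amplitude sqrt(2)/2 in the final state. Key observation: steps 1-8 multiply out to the identity, so the circuit reduces to the remaining gates.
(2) The final state's coefficient on |000> equals sqrt(2)/2.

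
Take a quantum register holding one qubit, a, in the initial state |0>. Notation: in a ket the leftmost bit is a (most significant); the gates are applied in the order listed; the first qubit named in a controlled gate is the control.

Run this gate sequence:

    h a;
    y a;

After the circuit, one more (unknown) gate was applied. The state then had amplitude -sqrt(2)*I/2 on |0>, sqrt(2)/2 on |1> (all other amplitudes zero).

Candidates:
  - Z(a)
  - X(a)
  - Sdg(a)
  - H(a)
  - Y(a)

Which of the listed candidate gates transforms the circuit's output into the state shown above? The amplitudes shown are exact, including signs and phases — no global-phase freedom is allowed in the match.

The applied gate was Sdg(a).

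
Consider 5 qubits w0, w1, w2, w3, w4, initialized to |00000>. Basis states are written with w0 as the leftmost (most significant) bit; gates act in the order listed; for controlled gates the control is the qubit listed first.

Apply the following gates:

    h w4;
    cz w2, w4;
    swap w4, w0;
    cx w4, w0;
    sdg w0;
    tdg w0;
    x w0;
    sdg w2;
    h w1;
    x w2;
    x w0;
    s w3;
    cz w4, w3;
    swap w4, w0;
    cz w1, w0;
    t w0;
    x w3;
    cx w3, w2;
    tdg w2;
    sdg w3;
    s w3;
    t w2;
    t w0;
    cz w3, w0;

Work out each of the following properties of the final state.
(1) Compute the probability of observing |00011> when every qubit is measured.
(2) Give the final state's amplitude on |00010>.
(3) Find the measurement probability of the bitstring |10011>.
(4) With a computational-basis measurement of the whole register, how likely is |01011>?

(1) A full measurement returns |00011> with probability 1/4. Key observation: gates 19-22 undo each other exactly, leaving only the rest of the circuit to track.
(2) |00010> carries amplitude 1/2 in the final state.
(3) A full measurement returns |10011> with probability 0.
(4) A full measurement returns |01011> with probability 1/4.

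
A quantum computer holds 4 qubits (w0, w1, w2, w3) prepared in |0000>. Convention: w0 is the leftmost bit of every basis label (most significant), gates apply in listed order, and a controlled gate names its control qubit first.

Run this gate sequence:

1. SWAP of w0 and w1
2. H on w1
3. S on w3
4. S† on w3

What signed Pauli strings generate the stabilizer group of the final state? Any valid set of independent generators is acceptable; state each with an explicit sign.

One valid set of independent stabilizer generators is +IXII, +ZIII, +IIZI, +IIIZ (any independent generating set of the same group is equally correct). Key observation: gates 3-4 undo each other exactly, leaving only the rest of the circuit to track.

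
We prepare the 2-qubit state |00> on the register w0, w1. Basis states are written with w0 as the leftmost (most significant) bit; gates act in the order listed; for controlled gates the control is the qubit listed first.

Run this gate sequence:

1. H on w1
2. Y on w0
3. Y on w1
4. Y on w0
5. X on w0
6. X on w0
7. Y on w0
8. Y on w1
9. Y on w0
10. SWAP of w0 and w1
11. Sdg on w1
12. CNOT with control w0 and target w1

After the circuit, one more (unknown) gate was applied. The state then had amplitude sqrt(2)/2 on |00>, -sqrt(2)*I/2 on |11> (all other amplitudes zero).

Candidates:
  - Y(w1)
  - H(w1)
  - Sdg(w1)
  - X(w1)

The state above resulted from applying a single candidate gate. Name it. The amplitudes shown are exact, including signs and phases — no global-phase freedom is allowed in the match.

The applied gate was Sdg(w1). Key observation: gates 2-9 undo each other exactly, leaving only the rest of the circuit to track.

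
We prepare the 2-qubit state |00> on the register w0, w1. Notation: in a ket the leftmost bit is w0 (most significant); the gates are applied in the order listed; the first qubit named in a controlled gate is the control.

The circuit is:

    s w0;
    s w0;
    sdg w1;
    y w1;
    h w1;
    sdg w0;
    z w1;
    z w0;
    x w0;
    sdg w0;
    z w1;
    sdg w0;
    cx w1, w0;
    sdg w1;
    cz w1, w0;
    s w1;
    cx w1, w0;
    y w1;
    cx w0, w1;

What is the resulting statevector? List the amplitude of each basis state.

The resulting statevector has amplitude 0 on |00>, 0 on |01>, sqrt(2)/2 on |10>, sqrt(2)/2 on |11>.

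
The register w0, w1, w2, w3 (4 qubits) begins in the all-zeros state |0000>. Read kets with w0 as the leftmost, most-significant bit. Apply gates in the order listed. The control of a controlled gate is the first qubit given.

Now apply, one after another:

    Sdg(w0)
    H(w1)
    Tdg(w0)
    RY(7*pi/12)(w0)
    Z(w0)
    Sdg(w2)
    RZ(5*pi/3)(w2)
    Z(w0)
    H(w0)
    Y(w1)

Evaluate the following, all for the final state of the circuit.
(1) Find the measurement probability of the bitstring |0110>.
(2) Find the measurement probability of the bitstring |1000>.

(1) A full measurement returns |0110> with probability 0.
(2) Outcome |1000> occurs with probability -sqrt(6)/16 - sqrt(2)/16 + 1/4.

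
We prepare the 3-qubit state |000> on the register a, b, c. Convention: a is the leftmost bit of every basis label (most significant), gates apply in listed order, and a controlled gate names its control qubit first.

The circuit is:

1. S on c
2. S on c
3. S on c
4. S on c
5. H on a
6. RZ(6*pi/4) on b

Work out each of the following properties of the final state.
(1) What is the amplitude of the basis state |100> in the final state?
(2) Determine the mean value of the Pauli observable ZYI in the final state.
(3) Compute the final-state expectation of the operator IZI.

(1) The amplitude on |100> is -sqrt(2)*exp(I*pi/4)/2. Key observation: gates 1-4 undo each other exactly, leaving only the rest of the circuit to track.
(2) In the final state, ZYI has expectation 0.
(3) The expectation value of IZI is 1.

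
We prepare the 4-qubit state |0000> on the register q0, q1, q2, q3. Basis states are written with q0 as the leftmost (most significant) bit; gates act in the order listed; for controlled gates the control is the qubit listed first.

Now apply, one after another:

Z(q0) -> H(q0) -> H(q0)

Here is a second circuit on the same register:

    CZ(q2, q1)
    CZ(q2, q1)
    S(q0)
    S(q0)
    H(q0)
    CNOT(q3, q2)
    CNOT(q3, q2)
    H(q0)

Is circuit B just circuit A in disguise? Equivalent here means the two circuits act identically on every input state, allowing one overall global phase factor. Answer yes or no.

Yes, they are equivalent — the unitaries differ by at most a global phase.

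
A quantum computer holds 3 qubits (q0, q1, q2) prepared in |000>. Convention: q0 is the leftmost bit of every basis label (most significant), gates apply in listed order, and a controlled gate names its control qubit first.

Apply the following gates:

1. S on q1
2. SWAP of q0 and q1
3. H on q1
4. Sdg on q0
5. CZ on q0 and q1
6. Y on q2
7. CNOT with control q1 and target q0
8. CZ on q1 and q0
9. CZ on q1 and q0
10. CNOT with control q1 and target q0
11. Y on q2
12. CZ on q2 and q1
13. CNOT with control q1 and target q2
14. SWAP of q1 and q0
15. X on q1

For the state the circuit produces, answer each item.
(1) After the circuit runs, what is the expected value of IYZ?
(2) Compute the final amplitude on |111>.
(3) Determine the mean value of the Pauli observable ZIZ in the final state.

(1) The observable IYZ averages to 0. Key observation: steps 6-11 multiply out to the identity, so the circuit reduces to the remaining gates.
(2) The final state's coefficient on |111> equals sqrt(2)/2.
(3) The observable ZIZ averages to 1.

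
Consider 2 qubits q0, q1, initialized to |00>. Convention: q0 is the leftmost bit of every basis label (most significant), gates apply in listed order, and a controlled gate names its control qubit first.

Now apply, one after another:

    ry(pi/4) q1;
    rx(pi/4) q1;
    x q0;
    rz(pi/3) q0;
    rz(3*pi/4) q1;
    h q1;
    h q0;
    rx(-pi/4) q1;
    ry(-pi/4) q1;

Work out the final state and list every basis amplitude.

The resulting statevector has amplitude 3*exp(-5*I*pi/24)/8 - exp(13*I*pi/24)/8 + sqrt(1/2 - sqrt(2)/4)*sqrt(sqrt(2)/4 + 1/2)*exp(-5*I*pi/24)/2 - sqrt(2)*I*sqrt(1/2 - sqrt(2)/4)*sqrt(sqrt(2)/4 + 1/2)*exp(13*I*pi/24)/4 + sqrt(2)*I*sqrt(1/2 - sqrt(2)/4)*sqrt(sqrt(2)/4 + 1/2)*exp(-5*I*pi/24)/4 + sqrt(1/2 - sqrt(2)/4)*sqrt(sqrt(2)/4 + 1/2)*exp(13*I*pi/24)/2 on |00>, sqrt(2)*exp(-5*I*pi/24)/4 - sqrt(2)*sqrt(1/2 - sqrt(2)/4)*sqrt(sqrt(2)/4 + 1/2)*exp(13*I*pi/24)/4 - I*exp(-5*I*pi/24)/8 + I*sqrt(1/2 - sqrt(2)/4)*sqrt(sqrt(2)/4 + 1/2)*exp(13*I*pi/24)/2 + I*exp(13*I*pi/24)/8 - sqrt(2)*sqrt(1/2 - sqrt(2)/4)*sqrt(sqrt(2)/4 + 1/2)*exp(-5*I*pi/24)/4 + I*sqrt(1/2 - sqrt(2)/4)*sqrt(sqrt(2)/4 + 1/2)*exp(-5*I*pi/24)/2 on |01>, -sqrt(1/2 - sqrt(2)/4)*sqrt(sqrt(2)/4 + 1/2)*exp(13*I*pi/24)/2 - sqrt(2)*I*sqrt(1/2 - sqrt(2)/4)*sqrt(sqrt(2)/4 + 1/2)*exp(-5*I*pi/24)/4 + sqrt(2)*I*sqrt(1/2 - sqrt(2)/4)*sqrt(sqrt(2)/4 + 1/2)*exp(13*I*pi/24)/4 - sqrt(1/2 - sqrt(2)/4)*sqrt(sqrt(2)/4 + 1/2)*exp(-5*I*pi/24)/2 + exp(13*I*pi/24)/8 - 3*exp(-5*I*pi/24)/8 on |10>, -I*sqrt(1/2 - sqrt(2)/4)*sqrt(sqrt(2)/4 + 1/2)*exp(-5*I*pi/24)/2 + sqrt(2)*sqrt(1/2 - sqrt(2)/4)*sqrt(sqrt(2)/4 + 1/2)*exp(-5*I*pi/24)/4 - I*exp(13*I*pi/24)/8 - I*sqrt(1/2 - sqrt(2)/4)*sqrt(sqrt(2)/4 + 1/2)*exp(13*I*pi/24)/2 + I*exp(-5*I*pi/24)/8 + sqrt(2)*sqrt(1/2 - sqrt(2)/4)*sqrt(sqrt(2)/4 + 1/2)*exp(13*I*pi/24)/4 - sqrt(2)*exp(-5*I*pi/24)/4 on |11>.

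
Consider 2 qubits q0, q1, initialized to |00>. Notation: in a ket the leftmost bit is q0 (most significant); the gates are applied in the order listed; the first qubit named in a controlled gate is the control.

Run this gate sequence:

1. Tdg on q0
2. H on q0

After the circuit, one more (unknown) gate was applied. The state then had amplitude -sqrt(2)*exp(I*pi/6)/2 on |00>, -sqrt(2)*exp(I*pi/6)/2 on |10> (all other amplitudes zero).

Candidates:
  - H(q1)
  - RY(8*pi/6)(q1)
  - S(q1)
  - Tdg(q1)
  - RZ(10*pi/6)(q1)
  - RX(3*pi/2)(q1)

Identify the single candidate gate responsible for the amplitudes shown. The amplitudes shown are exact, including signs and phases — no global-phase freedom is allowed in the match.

It was RZ(10*pi/6)(q1) that produced the state shown.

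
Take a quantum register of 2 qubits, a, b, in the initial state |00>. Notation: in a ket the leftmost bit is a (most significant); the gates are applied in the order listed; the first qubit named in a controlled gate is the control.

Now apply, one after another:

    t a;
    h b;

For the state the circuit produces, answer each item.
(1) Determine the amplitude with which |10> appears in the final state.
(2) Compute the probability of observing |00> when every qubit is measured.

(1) |10> carries amplitude 0 in the final state.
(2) A full measurement returns |00> with probability 1/2.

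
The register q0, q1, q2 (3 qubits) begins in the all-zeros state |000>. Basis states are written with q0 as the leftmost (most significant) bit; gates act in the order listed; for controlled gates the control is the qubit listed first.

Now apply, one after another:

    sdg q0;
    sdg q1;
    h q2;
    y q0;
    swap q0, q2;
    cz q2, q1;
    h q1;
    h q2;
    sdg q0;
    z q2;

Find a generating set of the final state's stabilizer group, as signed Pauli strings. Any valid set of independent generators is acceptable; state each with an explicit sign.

One valid set of independent stabilizer generators is -YII, +IXI, +IIX (any independent generating set of the same group is equally correct).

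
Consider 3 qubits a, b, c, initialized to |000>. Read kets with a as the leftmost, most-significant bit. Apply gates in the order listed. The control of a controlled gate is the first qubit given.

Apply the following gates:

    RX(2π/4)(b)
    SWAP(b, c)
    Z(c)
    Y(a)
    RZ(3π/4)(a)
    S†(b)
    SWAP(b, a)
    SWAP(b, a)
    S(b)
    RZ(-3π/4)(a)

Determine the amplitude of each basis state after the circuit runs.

After the circuit, the state carries amplitude sqrt(2)*I/2 on |100>, -sqrt(2)/2 on |101>, and 0 on every other basis state. Key observation: steps 5-10 multiply out to the identity, so the circuit reduces to the remaining gates.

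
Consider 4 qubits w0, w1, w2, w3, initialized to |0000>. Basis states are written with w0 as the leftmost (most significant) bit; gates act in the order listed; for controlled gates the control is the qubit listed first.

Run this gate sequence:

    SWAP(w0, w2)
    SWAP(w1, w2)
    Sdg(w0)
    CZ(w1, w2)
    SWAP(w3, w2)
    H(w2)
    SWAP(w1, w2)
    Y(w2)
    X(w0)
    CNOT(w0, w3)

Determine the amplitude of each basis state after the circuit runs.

After the circuit, the state carries amplitude sqrt(2)*I/2 on |1011>, sqrt(2)*I/2 on |1111>, and 0 on every other basis state.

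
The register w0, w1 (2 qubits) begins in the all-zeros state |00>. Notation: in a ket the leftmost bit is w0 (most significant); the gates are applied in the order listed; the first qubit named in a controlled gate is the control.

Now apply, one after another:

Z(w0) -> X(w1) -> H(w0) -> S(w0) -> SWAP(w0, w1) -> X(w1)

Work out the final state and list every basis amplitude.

The resulting statevector has amplitude 0 on |00>, 0 on |01>, sqrt(2)*I/2 on |10>, sqrt(2)/2 on |11>.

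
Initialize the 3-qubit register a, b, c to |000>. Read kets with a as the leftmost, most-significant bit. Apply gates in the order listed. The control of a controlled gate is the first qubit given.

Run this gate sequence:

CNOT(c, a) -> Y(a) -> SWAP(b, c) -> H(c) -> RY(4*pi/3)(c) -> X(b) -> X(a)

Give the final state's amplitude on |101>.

The amplitude on |101> is 0.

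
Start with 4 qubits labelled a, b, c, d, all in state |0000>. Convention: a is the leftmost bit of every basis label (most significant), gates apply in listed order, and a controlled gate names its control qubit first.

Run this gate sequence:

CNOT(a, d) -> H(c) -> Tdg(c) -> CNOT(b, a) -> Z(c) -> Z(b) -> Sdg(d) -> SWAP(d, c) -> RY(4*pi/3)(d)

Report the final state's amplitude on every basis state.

The resulting statevector has amplitude -sqrt(2)/4 - sqrt(6)*exp(3*I*pi/4)/4 on |0000>, sqrt(6)/4 - sqrt(2)*exp(3*I*pi/4)/4 on |0001>, and 0 on every other basis state.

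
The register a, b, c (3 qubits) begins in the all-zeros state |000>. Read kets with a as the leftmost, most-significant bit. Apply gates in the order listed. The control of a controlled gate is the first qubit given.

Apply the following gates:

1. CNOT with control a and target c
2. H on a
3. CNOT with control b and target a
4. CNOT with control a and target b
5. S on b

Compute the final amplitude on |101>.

The final state's coefficient on |101> equals 0.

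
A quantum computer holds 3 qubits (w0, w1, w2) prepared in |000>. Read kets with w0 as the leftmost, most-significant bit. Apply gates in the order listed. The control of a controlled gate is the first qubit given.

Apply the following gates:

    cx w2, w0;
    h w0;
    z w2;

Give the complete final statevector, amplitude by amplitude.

After the circuit, the state carries amplitude sqrt(2)/2 on |000>, sqrt(2)/2 on |100>, and 0 on every other basis state.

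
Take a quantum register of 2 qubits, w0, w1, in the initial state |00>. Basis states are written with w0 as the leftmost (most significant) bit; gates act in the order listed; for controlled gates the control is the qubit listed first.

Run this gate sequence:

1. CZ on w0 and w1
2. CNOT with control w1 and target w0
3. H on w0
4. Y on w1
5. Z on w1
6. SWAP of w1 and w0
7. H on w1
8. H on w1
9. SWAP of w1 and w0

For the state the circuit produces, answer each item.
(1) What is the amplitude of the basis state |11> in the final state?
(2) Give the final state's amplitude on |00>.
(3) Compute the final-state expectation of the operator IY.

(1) |11> carries amplitude -sqrt(2)*I/2 in the final state.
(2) |00> carries amplitude 0 in the final state.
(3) The observable IY averages to 0.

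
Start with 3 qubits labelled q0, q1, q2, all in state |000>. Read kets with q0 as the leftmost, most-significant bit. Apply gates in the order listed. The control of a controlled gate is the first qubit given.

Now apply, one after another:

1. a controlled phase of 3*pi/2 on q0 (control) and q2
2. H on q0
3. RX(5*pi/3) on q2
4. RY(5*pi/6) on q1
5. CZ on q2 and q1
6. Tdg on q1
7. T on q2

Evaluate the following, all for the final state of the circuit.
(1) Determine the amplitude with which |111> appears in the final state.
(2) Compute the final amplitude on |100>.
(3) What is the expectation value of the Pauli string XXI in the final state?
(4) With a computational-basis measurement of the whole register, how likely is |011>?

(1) The final state's coefficient on |111> equals I*(1 + sqrt(3))/8.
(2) The amplitude on |100> is -3/8 + sqrt(3)/8.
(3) The expectation value of XXI is sqrt(2)/8.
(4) Outcome |011> occurs with probability sqrt(3)/32 + 1/16.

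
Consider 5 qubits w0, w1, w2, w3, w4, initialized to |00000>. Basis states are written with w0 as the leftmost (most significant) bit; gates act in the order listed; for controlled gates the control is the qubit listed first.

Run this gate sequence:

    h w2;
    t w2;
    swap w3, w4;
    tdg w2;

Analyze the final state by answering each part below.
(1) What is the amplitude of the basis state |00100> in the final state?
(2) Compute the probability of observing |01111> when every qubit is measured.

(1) The amplitude on |00100> is sqrt(2)/2.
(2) Outcome |01111> occurs with probability 0.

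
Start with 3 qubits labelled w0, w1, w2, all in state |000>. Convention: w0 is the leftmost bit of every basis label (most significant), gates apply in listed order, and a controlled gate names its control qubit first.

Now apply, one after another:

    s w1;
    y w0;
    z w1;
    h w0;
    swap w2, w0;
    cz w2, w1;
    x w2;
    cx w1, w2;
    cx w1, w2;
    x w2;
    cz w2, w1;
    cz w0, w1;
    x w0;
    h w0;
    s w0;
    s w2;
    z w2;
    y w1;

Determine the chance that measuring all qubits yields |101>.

The probability of measuring |101> is 0. Key observation: steps 6-11 multiply out to the identity, so the circuit reduces to the remaining gates.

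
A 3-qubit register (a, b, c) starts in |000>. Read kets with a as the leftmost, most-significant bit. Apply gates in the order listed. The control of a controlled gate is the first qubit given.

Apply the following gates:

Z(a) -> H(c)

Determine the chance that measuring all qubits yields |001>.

The probability of measuring |001> is 1/2.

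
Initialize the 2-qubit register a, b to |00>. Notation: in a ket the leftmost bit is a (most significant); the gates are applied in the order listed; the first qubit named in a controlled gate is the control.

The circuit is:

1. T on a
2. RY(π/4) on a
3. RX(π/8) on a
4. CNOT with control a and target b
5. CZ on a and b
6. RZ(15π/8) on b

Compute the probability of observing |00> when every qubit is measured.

Outcome |00> occurs with probability sqrt(2*sqrt(2) + 4)/8 + 1/2.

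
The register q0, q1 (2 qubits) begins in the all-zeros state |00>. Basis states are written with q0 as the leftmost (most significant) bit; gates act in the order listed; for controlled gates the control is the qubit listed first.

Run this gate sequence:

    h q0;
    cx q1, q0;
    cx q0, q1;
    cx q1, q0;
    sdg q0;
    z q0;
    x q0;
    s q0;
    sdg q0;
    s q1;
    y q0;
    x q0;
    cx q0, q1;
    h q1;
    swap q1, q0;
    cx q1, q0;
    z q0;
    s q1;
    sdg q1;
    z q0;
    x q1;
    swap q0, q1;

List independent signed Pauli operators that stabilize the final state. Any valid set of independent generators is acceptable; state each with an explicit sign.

The final state is stabilized by the group generated by -IY, +ZI; other independent generating sets are equally valid. Key observation: the block from step 8 through step 9 cancels to the identity and can be dropped.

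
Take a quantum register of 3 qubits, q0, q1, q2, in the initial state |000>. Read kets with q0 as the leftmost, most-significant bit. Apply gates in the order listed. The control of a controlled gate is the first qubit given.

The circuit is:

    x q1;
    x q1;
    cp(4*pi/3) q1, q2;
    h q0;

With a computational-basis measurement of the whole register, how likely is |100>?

A full measurement returns |100> with probability 1/2. Key observation: gates 1-2 undo each other exactly, leaving only the rest of the circuit to track.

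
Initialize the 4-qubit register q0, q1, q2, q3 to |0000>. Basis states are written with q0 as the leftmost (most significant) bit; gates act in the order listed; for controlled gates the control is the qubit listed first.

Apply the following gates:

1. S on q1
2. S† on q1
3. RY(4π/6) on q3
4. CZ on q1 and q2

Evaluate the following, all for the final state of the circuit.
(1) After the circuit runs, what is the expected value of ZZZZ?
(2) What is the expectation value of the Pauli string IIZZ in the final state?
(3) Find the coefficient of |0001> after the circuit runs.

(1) The observable ZZZZ averages to -1/2. Key observation: steps 1-2 multiply out to the identity, so the circuit reduces to the remaining gates.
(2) In the final state, IIZZ has expectation -1/2.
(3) The final state's coefficient on |0001> equals sqrt(3)/2.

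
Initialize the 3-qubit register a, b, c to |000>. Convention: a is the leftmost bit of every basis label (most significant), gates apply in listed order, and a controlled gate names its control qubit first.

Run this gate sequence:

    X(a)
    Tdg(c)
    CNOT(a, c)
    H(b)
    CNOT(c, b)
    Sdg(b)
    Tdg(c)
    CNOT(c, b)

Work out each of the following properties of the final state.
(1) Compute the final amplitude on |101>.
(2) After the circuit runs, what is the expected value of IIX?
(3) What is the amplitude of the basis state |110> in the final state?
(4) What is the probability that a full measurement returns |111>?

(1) The amplitude on |101> is -sqrt(2)*exp(I*pi/4)/2.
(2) In the final state, IIX has expectation 0.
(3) The final state's coefficient on |110> equals 0.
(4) A full measurement returns |111> with probability 1/2.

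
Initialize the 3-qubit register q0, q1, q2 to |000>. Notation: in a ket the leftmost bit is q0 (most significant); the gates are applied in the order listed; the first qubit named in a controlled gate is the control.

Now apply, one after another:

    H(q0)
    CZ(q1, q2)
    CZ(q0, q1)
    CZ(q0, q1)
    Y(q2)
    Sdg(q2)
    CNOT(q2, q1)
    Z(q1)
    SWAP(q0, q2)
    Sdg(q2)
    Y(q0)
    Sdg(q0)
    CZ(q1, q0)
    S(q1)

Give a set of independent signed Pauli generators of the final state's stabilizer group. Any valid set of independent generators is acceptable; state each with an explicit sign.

One valid set of independent stabilizer generators is -IIY, +ZII, -IZI (any independent generating set of the same group is equally correct). Key observation: steps 3-4 multiply out to the identity, so the circuit reduces to the remaining gates.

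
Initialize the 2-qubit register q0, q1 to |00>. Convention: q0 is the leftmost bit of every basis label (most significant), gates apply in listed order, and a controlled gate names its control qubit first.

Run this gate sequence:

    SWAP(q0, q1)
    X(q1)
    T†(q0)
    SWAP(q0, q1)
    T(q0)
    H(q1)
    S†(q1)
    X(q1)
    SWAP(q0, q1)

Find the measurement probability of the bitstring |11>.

A full measurement returns |11> with probability 1/2.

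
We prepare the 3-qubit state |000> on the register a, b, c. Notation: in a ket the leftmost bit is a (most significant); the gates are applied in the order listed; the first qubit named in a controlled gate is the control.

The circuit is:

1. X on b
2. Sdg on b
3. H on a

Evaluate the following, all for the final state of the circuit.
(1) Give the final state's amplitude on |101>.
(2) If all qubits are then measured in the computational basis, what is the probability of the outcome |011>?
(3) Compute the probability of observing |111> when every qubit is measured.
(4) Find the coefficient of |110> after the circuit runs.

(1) The amplitude on |101> is 0.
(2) Outcome |011> occurs with probability 0.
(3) The probability of measuring |111> is 0.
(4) The amplitude on |110> is -sqrt(2)*I/2.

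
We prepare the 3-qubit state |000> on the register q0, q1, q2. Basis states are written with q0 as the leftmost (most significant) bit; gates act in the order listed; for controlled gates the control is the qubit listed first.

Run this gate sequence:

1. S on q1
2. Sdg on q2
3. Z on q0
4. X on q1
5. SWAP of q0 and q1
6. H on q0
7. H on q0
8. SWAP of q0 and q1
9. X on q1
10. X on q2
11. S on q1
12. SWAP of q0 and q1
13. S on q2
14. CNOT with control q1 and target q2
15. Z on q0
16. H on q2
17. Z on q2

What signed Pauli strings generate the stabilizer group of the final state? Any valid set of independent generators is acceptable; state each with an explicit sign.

The final state is stabilized by the group generated by +IIX, +ZII, +IZI; other independent generating sets are equally valid.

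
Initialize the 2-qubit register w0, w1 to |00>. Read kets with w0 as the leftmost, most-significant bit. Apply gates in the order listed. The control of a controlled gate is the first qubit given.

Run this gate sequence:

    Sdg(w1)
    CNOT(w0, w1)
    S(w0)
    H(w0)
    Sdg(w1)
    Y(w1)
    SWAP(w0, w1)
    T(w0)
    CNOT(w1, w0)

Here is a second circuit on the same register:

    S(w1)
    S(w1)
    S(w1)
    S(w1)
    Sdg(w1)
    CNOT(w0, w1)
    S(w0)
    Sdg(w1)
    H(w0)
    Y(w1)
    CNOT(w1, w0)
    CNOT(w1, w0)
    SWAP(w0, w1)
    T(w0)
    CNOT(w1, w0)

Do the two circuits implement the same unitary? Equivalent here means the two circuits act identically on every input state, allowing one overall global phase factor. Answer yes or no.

Yes — the two circuits implement the same unitary up to a global phase.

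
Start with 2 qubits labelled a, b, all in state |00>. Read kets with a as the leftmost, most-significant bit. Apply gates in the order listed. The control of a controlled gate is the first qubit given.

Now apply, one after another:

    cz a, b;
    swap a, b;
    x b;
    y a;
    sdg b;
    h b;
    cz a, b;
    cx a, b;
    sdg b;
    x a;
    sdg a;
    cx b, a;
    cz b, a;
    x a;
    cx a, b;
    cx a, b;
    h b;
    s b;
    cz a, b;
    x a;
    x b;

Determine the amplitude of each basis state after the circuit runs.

After the circuit, the state carries amplitude -I/2 on |00>, 1/2 on |01>, 1/2 on |10>, I/2 on |11>.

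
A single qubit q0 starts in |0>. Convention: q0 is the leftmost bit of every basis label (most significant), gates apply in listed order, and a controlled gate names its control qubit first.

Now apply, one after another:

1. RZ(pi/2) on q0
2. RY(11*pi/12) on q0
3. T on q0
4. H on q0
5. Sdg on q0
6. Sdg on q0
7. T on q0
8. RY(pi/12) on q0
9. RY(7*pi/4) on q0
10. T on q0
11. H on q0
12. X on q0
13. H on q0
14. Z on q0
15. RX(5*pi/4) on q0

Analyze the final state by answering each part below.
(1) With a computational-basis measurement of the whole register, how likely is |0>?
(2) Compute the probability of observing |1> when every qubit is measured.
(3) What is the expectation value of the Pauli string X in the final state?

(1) Outcome |0> occurs with probability -3*sqrt(6)/64 - 3*sqrt(2)/64 - sqrt(3)/32 + 9/32.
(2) A full measurement returns |1> with probability sqrt(3)/32 + 3*sqrt(2)/64 + 3*sqrt(6)/64 + 23/32.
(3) The expectation value of X is -sqrt(6)/8 - sqrt(3)/16 - 1/16 + sqrt(2)/8.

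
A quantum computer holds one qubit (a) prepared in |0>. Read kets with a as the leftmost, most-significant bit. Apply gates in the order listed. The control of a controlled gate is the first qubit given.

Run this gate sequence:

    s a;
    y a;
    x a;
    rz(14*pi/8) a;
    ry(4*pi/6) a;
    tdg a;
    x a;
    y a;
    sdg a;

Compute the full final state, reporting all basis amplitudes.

After the circuit, the state carries amplitude -exp(I*pi/8)/2 on |0>, -sqrt(3)*exp(3*I*pi/8)/2 on |1>.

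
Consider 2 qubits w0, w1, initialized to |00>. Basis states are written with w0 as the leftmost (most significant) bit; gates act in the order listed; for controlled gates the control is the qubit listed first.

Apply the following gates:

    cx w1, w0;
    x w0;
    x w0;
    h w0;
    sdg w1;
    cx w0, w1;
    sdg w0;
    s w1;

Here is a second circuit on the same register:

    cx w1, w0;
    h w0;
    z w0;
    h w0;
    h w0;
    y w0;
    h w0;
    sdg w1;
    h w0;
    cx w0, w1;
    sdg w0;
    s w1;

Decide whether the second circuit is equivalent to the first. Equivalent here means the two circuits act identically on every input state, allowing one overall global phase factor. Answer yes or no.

No, they are not equivalent — no single phase factor reconciles the two unitaries.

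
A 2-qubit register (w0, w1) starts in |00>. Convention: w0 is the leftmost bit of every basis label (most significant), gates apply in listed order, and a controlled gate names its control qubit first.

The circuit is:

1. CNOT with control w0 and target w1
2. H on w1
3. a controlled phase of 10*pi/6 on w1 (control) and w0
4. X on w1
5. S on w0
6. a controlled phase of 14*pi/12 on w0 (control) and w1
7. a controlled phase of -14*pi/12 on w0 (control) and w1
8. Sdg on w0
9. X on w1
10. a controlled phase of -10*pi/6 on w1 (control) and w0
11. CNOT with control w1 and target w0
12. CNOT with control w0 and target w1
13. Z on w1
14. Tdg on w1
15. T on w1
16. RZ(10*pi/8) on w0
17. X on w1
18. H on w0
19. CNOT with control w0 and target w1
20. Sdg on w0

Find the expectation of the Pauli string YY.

The observable YY averages to sqrt(2)/2. Key observation: gates 3-10 undo each other exactly, leaving only the rest of the circuit to track.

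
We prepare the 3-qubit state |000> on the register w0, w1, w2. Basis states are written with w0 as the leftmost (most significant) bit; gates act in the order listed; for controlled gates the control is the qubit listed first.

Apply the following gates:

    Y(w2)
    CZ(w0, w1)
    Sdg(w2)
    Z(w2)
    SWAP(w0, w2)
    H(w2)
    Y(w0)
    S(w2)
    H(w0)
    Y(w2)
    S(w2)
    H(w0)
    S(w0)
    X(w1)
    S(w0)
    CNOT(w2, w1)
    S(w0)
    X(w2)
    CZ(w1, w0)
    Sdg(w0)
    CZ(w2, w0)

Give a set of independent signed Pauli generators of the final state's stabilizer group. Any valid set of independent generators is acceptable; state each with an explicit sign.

The stabilizer group can be generated by -IXX, +ZII, +IZZ, among other valid generating sets.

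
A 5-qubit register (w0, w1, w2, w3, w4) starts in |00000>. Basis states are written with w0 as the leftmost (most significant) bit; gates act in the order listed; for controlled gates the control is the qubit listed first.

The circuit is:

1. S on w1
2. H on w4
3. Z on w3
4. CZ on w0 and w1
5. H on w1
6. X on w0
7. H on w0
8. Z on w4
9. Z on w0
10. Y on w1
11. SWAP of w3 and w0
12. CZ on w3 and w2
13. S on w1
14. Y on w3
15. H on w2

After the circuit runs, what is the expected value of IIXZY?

The observable IIXZY averages to 0.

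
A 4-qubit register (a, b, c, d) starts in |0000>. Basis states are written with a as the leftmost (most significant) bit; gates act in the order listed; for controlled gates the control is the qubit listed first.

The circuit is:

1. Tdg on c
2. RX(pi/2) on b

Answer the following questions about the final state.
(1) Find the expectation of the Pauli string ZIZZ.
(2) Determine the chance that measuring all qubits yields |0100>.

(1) The observable ZIZZ averages to 1.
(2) The probability of measuring |0100> is 1/2.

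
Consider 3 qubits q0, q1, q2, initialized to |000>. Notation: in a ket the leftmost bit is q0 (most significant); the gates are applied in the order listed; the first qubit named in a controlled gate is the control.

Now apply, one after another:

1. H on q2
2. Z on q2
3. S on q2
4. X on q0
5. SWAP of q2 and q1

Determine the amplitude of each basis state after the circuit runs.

The resulting statevector has amplitude sqrt(2)/2 on |100>, -sqrt(2)*I/2 on |110>, and 0 on every other basis state.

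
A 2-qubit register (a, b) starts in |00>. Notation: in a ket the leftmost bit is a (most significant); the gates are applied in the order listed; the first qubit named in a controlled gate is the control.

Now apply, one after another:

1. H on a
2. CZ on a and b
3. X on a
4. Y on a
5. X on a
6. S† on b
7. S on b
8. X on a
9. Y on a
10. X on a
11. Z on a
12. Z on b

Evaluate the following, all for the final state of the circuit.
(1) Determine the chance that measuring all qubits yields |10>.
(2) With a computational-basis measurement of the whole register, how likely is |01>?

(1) A full measurement returns |10> with probability 1/2. Key observation: gates 3-10 undo each other exactly, leaving only the rest of the circuit to track.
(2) Outcome |01> occurs with probability 0.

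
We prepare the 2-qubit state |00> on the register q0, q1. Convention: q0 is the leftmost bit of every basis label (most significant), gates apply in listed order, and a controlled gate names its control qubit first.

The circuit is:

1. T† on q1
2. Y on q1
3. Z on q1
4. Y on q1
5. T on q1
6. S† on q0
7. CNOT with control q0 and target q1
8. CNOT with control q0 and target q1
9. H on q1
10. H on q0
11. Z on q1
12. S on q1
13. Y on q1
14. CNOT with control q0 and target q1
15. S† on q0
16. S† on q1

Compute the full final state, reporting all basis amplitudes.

The resulting statevector has amplitude 1/2 on |00>, -1/2 on |01>, -1/2 on |10>, -1/2 on |11>.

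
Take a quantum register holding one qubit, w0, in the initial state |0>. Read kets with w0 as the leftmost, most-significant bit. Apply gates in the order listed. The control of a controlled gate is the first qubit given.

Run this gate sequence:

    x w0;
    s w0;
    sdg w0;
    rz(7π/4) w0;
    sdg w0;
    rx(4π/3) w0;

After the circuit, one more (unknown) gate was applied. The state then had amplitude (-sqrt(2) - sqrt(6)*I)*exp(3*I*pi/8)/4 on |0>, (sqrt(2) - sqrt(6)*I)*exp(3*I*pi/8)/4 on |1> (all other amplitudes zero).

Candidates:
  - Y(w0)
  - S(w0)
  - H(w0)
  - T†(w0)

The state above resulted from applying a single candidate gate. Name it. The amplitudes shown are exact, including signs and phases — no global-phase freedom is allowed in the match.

It was H(w0) that produced the state shown. Key observation: the block from step 2 through step 3 cancels to the identity and can be dropped.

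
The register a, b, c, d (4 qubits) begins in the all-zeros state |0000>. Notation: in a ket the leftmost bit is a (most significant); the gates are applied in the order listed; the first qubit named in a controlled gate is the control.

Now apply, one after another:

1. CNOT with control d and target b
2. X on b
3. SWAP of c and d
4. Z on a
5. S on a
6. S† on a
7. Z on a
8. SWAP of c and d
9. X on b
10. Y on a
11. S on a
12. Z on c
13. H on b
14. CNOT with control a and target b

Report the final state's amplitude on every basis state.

The final amplitudes are -sqrt(2)/2 on |1000>, -sqrt(2)/2 on |1100>, and 0 on every other basis state. Key observation: steps 2-9 multiply out to the identity, so the circuit reduces to the remaining gates.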